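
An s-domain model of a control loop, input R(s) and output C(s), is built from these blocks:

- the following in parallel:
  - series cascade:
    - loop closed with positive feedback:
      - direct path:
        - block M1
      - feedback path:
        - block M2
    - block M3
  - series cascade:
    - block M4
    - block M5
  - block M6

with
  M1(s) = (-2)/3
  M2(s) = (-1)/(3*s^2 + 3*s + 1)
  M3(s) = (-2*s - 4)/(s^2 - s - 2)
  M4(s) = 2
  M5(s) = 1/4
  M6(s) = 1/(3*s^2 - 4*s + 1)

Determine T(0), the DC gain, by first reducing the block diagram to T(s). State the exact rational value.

Answer: -5/2

Working:
Step 1. feedback reduction of M1, M2; result (-6*s^2 - 6*s - 2)/(9*s^2 + 9*s + 1)
Step 2. cascade [M1/(1-M1*M2)], M3; result (12*s^3 + 36*s^2 + 28*s + 8)/(9*s^4 - 26*s^2 - 19*s - 2)
Step 3. reduce the series chain M4, M5; result 1/2
Step 4. sum the parallel branches ([M1/(1-M1*M2)]*M3), (M4*M5), M6; result (27*s^6 + 36*s^5 + 69*s^4 - 49*s^3 - 112*s^2 - 57*s + 10)/(54*s^6 - 72*s^5 - 138*s^4 + 94*s^3 + 88*s^2 - 22*s - 4)
DC gain: substitute s = 0 into T(s) from step 4: T(0) = 10/(-4) = -5/2.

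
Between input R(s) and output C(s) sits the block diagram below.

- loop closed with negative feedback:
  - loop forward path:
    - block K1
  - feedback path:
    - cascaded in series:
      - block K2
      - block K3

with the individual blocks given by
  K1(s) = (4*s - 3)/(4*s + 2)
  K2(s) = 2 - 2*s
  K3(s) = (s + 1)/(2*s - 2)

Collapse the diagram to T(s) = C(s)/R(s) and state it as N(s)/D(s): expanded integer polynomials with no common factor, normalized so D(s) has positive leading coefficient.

The answer is (3 - 4*s)/(4*s^2 - 3*s - 5).

Reasoning:
Step 1: series reduction of K2, K3; result -s - 1
Step 2: collapse the loop (K1 forward, (K2*K3) return), which is the overall transfer function T(s) = C(s)/R(s) in lowest terms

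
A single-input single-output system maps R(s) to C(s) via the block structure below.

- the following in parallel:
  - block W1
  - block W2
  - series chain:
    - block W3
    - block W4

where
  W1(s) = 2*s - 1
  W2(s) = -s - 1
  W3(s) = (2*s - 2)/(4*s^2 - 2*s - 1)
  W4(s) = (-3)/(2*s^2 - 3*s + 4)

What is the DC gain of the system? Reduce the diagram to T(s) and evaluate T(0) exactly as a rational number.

Reducing step by step:

Step 1. series reduction of W3, W4: (6 - 6*s)/(8*s^4 - 16*s^3 + 20*s^2 - 5*s - 4)
Step 2. parallel reduction of W1, W2, (W3*W4): (8*s^5 - 32*s^4 + 52*s^3 - 45*s^2 + 14)/(8*s^4 - 16*s^3 + 20*s^2 - 5*s - 4)
Evaluating the step-2 result (the overall T(s)) at s = 0 gives T(0) = 14/(-4) = -7/2.

Answer: -7/2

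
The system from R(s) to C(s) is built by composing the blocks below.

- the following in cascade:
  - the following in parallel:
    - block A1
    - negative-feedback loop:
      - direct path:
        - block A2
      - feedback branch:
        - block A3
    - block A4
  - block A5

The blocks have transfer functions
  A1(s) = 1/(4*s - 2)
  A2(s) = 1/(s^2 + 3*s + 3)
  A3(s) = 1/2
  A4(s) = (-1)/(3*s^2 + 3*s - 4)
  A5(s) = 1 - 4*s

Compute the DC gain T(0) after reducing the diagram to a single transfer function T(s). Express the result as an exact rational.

[1] collapse the loop (A2 forward, A3 return) = 2/(2*s^2 + 6*s + 7)
[2] combine A1, [A2/(1+A2*A3)], A4 in parallel = (6*s^4 + 40*s^3 + 23*s^2 - 63*s + 2)/(24*s^5 + 84*s^4 + 76*s^3 - 74*s^2 - 106*s + 56)
[3] cascade (A1+[A2/(1+A2*A3)]+A4), A5 = (-24*s^5 - 154*s^4 - 52*s^3 + 275*s^2 - 71*s + 2)/(24*s^5 + 84*s^4 + 76*s^3 - 74*s^2 - 106*s + 56)
DC gain: substitute s = 0 into T(s) from step 3: T(0) = 2/56 = 1/28.

Answer: 1/28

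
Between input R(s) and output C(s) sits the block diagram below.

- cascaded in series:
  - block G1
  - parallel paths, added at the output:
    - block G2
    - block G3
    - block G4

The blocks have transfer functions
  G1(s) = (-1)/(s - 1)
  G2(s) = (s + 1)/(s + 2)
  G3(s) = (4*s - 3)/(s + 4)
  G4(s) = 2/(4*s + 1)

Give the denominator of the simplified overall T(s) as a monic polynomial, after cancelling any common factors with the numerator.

Step 1. add G2, G3, G4 (parallel) -> (20*s^3 + 47*s^2 + 14*s + 14)/(4*s^3 + 25*s^2 + 38*s + 8)
Step 2. series reduction of G1, (G2+G3+G4) -> (-20*s^3 - 47*s^2 - 14*s - 14)/(4*s^4 + 21*s^3 + 13*s^2 - 30*s - 8)
T(s) is the step-2 result (common factors already cancelled). Leading coefficient of the denominator: 4. Divide through by 4 for the monic polynomial.

Hence the answer: s^4 + 21*s^3/4 + 13*s^2/4 - 15*s/2 - 2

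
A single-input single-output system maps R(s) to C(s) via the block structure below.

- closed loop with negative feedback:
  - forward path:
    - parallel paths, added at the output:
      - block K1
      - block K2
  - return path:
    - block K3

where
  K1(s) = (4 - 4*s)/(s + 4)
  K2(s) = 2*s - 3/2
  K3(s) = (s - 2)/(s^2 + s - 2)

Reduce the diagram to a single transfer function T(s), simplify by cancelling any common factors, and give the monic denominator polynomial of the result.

(1) sum the parallel branches K1, K2 = (4*s^2 + 5*s - 4)/(2*s + 8)
(2) reduce the feedback loop with forward (K1+K2) and return K3 = (4*s^4 + 9*s^3 - 7*s^2 - 14*s + 8)/(6*s^3 + 7*s^2 - 10*s - 8)
T(s) is the step-2 result (common factors already cancelled). Leading coefficient of the denominator: 6. Divide through by 6 for the monic polynomial.

Answer: s^3 + 7*s^2/6 - 5*s/3 - 4/3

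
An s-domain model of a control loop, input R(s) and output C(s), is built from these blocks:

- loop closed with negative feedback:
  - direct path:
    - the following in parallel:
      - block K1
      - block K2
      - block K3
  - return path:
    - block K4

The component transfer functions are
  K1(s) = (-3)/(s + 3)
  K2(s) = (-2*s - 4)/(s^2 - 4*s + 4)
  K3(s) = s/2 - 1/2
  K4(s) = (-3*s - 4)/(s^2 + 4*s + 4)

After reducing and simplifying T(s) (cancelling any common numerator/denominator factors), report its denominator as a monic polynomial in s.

Reducing step by step:

Step 1 - sum the parallel branches K1, K2, K3; result (s^4 - 2*s^3 - 17*s^2 + 24*s - 60)/(2*s^3 - 2*s^2 - 16*s + 24)
Step 2 - reduce the feedback loop with forward (K1+K2+K3) and return K4; result (-s^6 - 2*s^5 + 21*s^4 + 52*s^3 + 32*s^2 + 144*s + 240)/(s^5 - 8*s^4 - 43*s^3 + 52*s^2 - 116*s - 336)
No further cancellation is possible in the step-2 result, so that is T(s). Its denominator is already monic.

Answer: s^5 - 8*s^4 - 43*s^3 + 52*s^2 - 116*s - 336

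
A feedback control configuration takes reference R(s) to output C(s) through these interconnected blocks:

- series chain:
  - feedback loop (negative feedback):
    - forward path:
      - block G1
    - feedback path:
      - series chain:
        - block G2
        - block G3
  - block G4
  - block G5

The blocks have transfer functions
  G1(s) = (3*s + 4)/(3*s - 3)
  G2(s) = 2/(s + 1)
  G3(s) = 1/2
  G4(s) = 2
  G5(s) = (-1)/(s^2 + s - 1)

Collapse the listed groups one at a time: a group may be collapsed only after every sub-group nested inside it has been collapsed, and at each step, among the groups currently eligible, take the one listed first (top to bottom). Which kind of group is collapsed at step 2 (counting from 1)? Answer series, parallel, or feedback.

1. reduce the series chain G2, G3
2. feedback reduction of G1, (G2*G3)
3. combine [G1/(1+G1*(G2*G3))], G4, G5 in series
The group at step 2 is a feedback group.

Answer: feedback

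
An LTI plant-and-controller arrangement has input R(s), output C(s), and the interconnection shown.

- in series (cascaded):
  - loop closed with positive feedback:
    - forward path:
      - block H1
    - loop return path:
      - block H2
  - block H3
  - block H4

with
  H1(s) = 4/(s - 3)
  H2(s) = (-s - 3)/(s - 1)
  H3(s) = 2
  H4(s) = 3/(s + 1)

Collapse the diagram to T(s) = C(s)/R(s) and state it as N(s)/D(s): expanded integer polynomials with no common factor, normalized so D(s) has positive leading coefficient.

Step 1: reduce the feedback loop with forward H1 and return H2 gives (4*s - 4)/(s^2 + 15)
Step 2: series reduction of [H1/(1-H1*H2)], H3, H4 - this is the overall T(s), already in the required normalized form

Final answer: (24*s - 24)/(s^3 + s^2 + 15*s + 15)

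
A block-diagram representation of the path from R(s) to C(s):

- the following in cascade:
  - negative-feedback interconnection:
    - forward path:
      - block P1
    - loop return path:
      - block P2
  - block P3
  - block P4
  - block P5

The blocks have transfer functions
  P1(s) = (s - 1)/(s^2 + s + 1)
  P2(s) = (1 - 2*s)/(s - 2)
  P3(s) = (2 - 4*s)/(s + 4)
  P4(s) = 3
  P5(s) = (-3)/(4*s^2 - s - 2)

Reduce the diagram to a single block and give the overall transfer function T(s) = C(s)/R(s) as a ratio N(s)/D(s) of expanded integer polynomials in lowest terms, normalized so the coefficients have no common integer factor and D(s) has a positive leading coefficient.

(1) close the feedback loop around P1, P2 gives (s^2 - 3*s + 2)/(s^3 - 3*s^2 + 2*s - 3)
(2) cascade [P1/(1+P1*P2)], P3, P4, P5 - this is the overall T(s), already in the required normalized form

Therefore the answer is (36*s^3 - 126*s^2 + 126*s - 36)/(4*s^6 + 3*s^5 - 43*s^4 + 28*s^3 - 33*s^2 + 2*s + 24).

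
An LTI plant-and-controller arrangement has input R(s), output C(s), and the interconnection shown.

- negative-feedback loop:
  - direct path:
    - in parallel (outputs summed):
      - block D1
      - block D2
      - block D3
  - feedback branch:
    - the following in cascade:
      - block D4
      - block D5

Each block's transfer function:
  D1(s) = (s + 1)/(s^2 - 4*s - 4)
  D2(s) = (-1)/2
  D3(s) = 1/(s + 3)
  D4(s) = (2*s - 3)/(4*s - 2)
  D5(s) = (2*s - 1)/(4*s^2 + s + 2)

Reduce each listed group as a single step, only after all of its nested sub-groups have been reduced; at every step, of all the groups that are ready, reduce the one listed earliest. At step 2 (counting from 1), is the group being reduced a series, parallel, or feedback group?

Answer: series

Working:
Step 1: sum the parallel branches D1, D2, D3
Step 2: multiply D4, D5 (series)
Step 3: collapse the loop ((D1+D2+D3) forward, (D4*D5) return)
Step 2 collapses a series group.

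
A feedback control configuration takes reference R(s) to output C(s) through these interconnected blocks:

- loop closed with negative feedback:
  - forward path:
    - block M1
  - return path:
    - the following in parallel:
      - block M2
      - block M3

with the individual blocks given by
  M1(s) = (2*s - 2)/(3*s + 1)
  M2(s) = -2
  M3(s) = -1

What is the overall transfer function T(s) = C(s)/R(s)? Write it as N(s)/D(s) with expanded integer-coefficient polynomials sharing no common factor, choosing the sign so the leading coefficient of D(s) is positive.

1. combine M2, M3 in parallel -> -3
2. feedback reduction of M1, (M2+M3), giving the overall T(s)

Final answer: (2 - 2*s)/(3*s - 7)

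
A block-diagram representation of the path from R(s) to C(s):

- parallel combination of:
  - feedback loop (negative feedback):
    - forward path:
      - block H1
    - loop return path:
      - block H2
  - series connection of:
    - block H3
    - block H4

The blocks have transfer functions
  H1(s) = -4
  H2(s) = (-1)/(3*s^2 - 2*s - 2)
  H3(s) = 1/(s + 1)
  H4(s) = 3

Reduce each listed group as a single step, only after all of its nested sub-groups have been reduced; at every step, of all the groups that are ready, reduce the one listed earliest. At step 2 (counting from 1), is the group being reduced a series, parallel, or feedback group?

Answer: series

Working:
1. collapse the loop (H1 forward, H2 return)
2. series reduction of H3, H4
3. reduce the parallel group [H1/(1+H1*H2)], (H3*H4)
So the answer for step 2 is series.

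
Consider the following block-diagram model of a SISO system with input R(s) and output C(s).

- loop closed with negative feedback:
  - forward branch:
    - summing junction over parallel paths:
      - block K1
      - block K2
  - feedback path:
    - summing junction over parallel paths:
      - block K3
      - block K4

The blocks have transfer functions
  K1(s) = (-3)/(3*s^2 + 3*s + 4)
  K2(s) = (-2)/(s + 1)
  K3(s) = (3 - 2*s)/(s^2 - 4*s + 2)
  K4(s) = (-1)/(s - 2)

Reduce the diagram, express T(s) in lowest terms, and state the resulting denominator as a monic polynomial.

The answer is s^6 - 4*s^5 + 19*s^4/3 - 29*s^3/3 + 4*s^2/3 - 37*s/3 + 24.

Reasoning:
1. combine K1, K2 in parallel -> (-6*s^2 - 9*s - 11)/(3*s^3 + 6*s^2 + 7*s + 4)
2. parallel reduction of K3, K4 -> (-3*s^2 + 11*s - 8)/(s^3 - 6*s^2 + 10*s - 4)
3. apply the feedback formula to (K1+K2), (K3+K4) -> (-6*s^5 + 27*s^4 - 17*s^3 - 74*s + 44)/(3*s^6 - 12*s^5 + 19*s^4 - 29*s^3 + 4*s^2 - 37*s + 72)
The result of step 3 is T(s) in lowest terms. Its denominator has leading coefficient 3; dividing the denominator through by 3 makes it monic.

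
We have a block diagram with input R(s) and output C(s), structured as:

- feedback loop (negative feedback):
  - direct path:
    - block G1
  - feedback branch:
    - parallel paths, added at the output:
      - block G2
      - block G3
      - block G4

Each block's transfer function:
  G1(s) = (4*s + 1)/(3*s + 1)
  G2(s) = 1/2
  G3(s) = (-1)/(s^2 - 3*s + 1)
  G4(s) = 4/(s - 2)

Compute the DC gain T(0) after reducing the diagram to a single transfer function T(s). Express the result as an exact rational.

First reduce the diagram to T(s).

Step 1: add G2, G3, G4 (parallel) gives (s^3 + 3*s^2 - 19*s + 10)/(2*s^3 - 10*s^2 + 14*s - 4)
Step 2: reduce the feedback loop with forward G1 and return (G2+G3+G4) gives (8*s^4 - 38*s^3 + 46*s^2 - 2*s - 4)/(10*s^4 - 15*s^3 - 41*s^2 + 23*s + 6)
DC gain: substitute s = 0 into T(s) from step 2: T(0) = -4/6 = -2/3.

Answer: -2/3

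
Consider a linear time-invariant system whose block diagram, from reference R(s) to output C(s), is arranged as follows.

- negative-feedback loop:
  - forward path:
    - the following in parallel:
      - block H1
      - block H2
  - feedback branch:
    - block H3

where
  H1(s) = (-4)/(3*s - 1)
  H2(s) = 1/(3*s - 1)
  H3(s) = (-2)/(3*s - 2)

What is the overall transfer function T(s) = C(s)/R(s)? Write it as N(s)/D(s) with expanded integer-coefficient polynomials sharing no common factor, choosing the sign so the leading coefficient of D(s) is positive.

Reducing step by step:

[1] parallel reduction of H1, H2 gives (-3)/(3*s - 1)
[2] apply the feedback formula to (H1+H2), H3, which is the overall transfer function T(s) = C(s)/R(s) in lowest terms

Answer: (6 - 9*s)/(9*s^2 - 9*s + 8)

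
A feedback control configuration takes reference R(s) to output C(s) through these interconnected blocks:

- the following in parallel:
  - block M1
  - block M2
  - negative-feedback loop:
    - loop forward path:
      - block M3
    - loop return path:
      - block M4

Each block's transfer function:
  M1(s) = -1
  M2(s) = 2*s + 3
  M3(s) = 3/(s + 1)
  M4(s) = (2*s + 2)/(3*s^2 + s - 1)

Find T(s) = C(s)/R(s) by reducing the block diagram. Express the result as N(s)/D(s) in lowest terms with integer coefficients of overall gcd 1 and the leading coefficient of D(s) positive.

Step 1: reduce the feedback loop with forward M3 and return M4 -> (9*s^2 + 3*s - 3)/(3*s^3 + 4*s^2 + 6*s + 5)
Step 2: parallel reduction of M1, M2, [M3/(1+M3*M4)]; the result is T(s) itself (integer coefficients, no common factor, positive leading denominator coefficient)

Therefore the answer is (6*s^4 + 14*s^3 + 29*s^2 + 25*s + 7)/(3*s^3 + 4*s^2 + 6*s + 5).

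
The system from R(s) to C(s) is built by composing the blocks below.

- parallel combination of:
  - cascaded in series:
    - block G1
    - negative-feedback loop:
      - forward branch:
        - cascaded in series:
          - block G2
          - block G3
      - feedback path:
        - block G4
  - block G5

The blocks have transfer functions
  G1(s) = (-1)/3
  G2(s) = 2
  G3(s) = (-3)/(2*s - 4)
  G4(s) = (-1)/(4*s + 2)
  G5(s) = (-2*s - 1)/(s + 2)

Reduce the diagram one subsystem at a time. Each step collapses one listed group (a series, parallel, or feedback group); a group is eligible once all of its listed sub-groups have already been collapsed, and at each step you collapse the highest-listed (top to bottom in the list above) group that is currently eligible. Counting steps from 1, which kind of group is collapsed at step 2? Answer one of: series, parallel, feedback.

Reducing step by step:

Step 1. combine G2, G3 in series
Step 2. collapse the loop ((G2*G3) forward, G4 return)
Step 3. combine G1, [(G2*G3)/(1+(G2*G3)*G4)] in series
Step 4. combine (G1*[(G2*G3)/(1+(G2*G3)*G4)]), G5 in parallel
At step 2 the group reduced is feedback.

Answer: feedback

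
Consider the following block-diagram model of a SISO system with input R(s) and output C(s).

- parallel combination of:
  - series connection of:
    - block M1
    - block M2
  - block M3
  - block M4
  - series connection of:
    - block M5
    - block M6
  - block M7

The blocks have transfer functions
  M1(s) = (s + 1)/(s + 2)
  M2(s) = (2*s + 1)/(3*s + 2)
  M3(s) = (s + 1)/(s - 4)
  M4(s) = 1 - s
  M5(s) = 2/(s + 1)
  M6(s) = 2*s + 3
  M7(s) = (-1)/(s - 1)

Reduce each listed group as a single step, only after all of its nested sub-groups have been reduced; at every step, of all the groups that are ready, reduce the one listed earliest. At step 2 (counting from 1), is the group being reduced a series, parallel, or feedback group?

Answer: series

Working:
[1] multiply M1, M2 (series)
[2] cascade M5, M6
[3] add (M1*M2), M3, M4, (M5*M6), M7 (parallel)
At step 2 the group reduced is series.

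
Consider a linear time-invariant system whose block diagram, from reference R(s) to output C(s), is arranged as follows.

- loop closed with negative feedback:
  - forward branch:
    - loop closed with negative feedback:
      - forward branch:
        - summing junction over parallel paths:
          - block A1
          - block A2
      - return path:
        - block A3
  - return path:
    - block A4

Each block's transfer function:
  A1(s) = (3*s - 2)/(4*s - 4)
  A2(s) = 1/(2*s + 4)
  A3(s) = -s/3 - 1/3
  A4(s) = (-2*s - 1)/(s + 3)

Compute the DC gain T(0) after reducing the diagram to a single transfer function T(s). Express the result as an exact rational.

Reducing step by step:

Step 1: reduce the parallel group A1, A2 gives (3*s^2 + 6*s - 6)/(4*s^2 + 4*s - 8)
Step 2: close the feedback loop around (A1+A2), A3 gives (-3*s^2 - 6*s + 6)/(s^3 - s^2 - 4*s + 6)
Step 3: reduce the feedback loop with forward [(A1+A2)/(1+(A1+A2)*A3)] and return A4 gives (-3*s^3 - 15*s^2 - 12*s + 18)/(s^4 + 8*s^3 + 8*s^2 - 12*s + 12)
Step 3 gives the overall T(s). Then T(0) = 18/12 = 3/2.

Answer: 3/2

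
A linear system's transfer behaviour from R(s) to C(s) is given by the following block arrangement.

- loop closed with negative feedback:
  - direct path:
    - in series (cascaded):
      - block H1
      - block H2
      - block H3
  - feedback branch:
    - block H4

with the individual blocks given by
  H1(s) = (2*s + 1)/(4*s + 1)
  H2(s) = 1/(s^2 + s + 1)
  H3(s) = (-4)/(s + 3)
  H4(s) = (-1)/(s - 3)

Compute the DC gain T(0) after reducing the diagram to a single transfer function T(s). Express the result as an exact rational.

Step 1 - multiply H1, H2, H3 (series), giving (-8*s - 4)/(4*s^4 + 17*s^3 + 20*s^2 + 16*s + 3)
Step 2 - collapse the loop ((H1*H2*H3) forward, H4 return), giving (-8*s^2 + 20*s + 12)/(4*s^5 + 5*s^4 - 31*s^3 - 44*s^2 - 37*s - 5)
DC gain: substitute s = 0 into T(s) from step 2: T(0) = 12/(-5) = -12/5.

Therefore the answer is -12/5.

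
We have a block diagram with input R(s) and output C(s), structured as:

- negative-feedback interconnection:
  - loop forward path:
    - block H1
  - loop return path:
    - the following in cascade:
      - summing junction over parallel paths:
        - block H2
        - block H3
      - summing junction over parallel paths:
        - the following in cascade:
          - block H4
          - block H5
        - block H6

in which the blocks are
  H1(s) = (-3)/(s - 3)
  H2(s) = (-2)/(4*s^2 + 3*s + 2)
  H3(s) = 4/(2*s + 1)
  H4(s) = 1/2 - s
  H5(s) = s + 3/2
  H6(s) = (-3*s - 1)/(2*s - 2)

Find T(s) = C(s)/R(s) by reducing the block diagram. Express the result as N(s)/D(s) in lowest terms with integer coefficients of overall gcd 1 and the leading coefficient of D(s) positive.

Reducing step by step:

Step 1. combine H2, H3 in parallel, giving (16*s^2 + 8*s + 6)/(8*s^3 + 10*s^2 + 7*s + 2)
Step 2. series reduction of H4, H5, giving -s^2 - s + 3/4
Step 3. parallel reduction of (H4*H5), H6, giving (-4*s^3 + s - 5)/(4*s - 4)
Step 4. multiply (H2+H3), ((H4*H5)+H6) (series), giving (-32*s^5 - 16*s^4 - 4*s^3 - 36*s^2 - 17*s - 15)/(16*s^4 + 4*s^3 - 6*s^2 - 10*s - 4)
Step 5. feedback reduction of H1, ((H2+H3)*((H4*H5)+H6)); the result is T(s) itself (integer coefficients, no common factor, positive leading denominator coefficient)

Answer: (-48*s^4 - 12*s^3 + 18*s^2 + 30*s + 12)/(112*s^5 + 4*s^4 - 6*s^3 + 116*s^2 + 77*s + 57)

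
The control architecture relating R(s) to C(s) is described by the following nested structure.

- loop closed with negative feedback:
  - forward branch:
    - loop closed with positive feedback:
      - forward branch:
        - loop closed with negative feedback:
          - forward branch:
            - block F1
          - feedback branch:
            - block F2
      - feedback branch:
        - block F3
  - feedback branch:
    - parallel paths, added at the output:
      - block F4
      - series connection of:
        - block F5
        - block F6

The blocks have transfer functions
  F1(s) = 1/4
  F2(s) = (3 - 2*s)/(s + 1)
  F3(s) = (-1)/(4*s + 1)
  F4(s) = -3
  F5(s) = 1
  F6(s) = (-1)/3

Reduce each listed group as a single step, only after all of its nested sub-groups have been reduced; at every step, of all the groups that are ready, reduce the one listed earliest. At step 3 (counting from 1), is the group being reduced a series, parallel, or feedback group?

The answer is series.

Reasoning:
Step 1 - reduce the feedback loop with forward F1 and return F2
Step 2 - apply the feedback formula to [F1/(1+F1*F2)], F3
Step 3 - cascade F5, F6
Step 4 - sum the parallel branches F4, (F5*F6)
Step 5 - feedback reduction of [[F1/(1+F1*F2)]/(1-[F1/(1+F1*F2)]*F3)], (F4+(F5*F6))
So the answer for step 3 is series.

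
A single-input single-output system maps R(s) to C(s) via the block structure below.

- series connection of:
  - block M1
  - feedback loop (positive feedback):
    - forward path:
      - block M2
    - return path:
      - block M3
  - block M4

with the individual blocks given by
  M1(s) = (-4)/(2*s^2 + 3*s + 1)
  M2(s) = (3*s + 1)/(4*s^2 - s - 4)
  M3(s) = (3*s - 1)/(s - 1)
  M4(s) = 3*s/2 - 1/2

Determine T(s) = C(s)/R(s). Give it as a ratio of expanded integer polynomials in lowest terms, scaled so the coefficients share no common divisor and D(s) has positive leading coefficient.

Reducing step by step:

(1) close the feedback loop around M2, M3: (3*s^2 - 2*s - 1)/(4*s^3 - 14*s^2 - 3*s + 5)
(2) series reduction of M1, [M2/(1-M2*M3)], M4, giving the overall T(s)

Answer: (-18*s^3 + 18*s^2 + 2*s - 2)/(8*s^5 - 16*s^4 - 44*s^3 - 13*s^2 + 12*s + 5)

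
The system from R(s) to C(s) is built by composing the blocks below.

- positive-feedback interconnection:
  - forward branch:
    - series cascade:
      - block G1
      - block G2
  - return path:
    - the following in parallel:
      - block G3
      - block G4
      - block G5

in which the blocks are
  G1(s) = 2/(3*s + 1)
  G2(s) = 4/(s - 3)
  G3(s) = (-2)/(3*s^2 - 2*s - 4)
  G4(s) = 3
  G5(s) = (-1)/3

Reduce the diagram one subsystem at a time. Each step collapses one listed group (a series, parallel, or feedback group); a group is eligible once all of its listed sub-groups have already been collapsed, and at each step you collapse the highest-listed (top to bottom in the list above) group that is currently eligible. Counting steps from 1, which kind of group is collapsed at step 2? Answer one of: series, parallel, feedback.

Step 1: series reduction of G1, G2
Step 2: add G3, G4, G5 (parallel)
Step 3: close the feedback loop around (G1*G2), (G3+G4+G5)
Step 2 collapses a parallel group.

Final answer: parallel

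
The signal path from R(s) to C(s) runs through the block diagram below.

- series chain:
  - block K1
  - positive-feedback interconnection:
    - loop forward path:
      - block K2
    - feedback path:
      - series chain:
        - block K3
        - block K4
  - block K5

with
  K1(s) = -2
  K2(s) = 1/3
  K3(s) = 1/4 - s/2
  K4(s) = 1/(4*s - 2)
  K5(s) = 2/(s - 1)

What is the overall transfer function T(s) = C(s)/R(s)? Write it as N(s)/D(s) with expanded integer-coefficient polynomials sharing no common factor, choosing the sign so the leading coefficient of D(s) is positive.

First reduce the diagram to T(s).

Step 1 - series reduction of K3, K4 = (-1)/8
Step 2 - reduce the feedback loop with forward K2 and return (K3*K4) = 8/25
Step 3 - reduce the series chain K1, [K2/(1-K2*(K3*K4))], K5; the result is T(s) itself (integer coefficients, no common factor, positive leading denominator coefficient)

Answer: (-32)/(25*s - 25)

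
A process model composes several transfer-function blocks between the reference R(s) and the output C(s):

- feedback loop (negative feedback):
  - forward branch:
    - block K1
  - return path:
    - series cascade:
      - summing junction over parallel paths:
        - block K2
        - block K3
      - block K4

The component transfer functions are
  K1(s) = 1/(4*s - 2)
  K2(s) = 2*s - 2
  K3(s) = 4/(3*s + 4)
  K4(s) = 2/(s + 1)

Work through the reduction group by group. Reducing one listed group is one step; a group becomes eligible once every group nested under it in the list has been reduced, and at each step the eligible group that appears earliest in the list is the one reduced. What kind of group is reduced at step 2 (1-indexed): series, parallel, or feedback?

1. sum the parallel branches K2, K3
2. reduce the series chain (K2+K3), K4
3. close the feedback loop around K1, ((K2+K3)*K4)
Step 2 collapses a series group.

Final answer: series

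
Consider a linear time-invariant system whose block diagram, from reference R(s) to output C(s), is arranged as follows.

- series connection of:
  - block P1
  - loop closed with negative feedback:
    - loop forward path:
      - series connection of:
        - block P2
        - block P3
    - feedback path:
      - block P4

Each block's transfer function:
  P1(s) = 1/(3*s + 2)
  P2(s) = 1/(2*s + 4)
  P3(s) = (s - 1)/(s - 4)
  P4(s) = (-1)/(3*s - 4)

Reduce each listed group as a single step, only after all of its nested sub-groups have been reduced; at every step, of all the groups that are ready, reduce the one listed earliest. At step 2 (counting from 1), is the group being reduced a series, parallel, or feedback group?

The answer is feedback.

Reasoning:
(1) reduce the series chain P2, P3
(2) apply the feedback formula to (P2*P3), P4
(3) multiply P1, [(P2*P3)/(1+(P2*P3)*P4)] (series)
The group at step 2 is a feedback group.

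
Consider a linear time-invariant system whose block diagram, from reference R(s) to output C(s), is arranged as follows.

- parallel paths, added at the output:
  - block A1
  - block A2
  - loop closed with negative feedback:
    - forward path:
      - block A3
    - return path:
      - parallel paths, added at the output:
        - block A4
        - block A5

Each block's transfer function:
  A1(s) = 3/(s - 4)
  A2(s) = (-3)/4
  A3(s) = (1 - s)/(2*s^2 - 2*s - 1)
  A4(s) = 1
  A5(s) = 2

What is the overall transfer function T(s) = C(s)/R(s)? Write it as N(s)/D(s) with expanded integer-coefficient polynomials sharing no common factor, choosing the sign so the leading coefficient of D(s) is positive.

First reduce the diagram to T(s).

1. reduce the parallel group A4, A5 gives 3
2. feedback reduction of A3, (A4+A5) gives (1 - s)/(2*s^2 - 5*s + 2)
3. parallel reduction of A1, A2, [A3/(1+A3*(A4+A5))]: this yields T(s), and no further normalization is needed

Answer: (-6*s^3 + 59*s^2 - 106*s + 32)/(8*s^3 - 52*s^2 + 88*s - 32)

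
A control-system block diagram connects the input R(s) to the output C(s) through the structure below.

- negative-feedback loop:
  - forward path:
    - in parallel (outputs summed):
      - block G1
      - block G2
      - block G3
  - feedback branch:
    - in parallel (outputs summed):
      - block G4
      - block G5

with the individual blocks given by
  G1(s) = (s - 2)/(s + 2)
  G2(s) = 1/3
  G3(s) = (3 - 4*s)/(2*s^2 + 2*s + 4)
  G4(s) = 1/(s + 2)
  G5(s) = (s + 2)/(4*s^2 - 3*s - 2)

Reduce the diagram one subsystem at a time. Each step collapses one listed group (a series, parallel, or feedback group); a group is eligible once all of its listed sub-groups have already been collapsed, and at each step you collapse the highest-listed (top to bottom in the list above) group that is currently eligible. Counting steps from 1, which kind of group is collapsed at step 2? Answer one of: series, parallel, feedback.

Step 1 - combine G1, G2, G3 in parallel
Step 2 - add G4, G5 (parallel)
Step 3 - collapse the loop ((G1+G2+G3) forward, (G4+G5) return)
Step 2: parallel.

Hence the answer: parallel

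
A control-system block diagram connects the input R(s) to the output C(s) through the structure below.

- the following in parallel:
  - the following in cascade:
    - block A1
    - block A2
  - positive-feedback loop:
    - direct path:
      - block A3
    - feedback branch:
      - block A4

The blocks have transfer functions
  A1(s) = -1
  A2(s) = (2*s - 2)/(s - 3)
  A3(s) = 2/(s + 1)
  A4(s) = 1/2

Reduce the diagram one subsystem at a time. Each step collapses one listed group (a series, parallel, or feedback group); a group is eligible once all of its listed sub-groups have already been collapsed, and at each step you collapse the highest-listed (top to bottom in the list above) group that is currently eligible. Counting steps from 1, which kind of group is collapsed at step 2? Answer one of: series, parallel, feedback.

Step 1: combine A1, A2 in series
Step 2: collapse the loop (A3 forward, A4 return)
Step 3: reduce the parallel group (A1*A2), [A3/(1-A3*A4)]
Step 2: feedback.

Therefore the answer is feedback.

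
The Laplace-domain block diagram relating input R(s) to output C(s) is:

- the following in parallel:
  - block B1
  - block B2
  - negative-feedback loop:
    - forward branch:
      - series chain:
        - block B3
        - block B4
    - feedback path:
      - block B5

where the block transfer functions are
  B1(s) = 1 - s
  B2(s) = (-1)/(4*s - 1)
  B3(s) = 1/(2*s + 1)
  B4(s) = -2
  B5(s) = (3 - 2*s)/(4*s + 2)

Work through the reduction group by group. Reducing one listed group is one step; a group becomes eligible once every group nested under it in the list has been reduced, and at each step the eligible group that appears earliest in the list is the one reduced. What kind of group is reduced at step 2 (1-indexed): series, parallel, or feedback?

(1) reduce the series chain B3, B4
(2) reduce the feedback loop with forward (B3*B4) and return B5
(3) reduce the parallel group B1, B2, [(B3*B4)/(1+(B3*B4)*B5)]
Step 2 collapses a feedback group.

Therefore the answer is feedback.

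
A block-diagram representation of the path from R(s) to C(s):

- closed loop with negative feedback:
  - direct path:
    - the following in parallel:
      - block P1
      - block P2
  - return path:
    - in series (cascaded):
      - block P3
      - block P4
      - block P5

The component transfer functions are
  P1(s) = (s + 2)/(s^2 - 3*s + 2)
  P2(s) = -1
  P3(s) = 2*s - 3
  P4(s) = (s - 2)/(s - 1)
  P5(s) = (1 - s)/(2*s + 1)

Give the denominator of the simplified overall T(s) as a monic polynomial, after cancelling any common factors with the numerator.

1. add P1, P2 (parallel); result (-s^2 + 4*s)/(s^2 - 3*s + 2)
2. reduce the series chain P3, P4, P5; result (-2*s^2 + 7*s - 6)/(2*s + 1)
3. reduce the feedback loop with forward (P1+P2) and return (P3*P4*P5); result (-2*s^3 + 7*s^2 + 4*s)/(2*s^4 - 13*s^3 + 29*s^2 - 23*s + 2)
No further cancellation is possible in the step-3 result, so that is T(s). Its denominator becomes monic after dividing by the leading coefficient 2.

Final answer: s^4 - 13*s^3/2 + 29*s^2/2 - 23*s/2 + 1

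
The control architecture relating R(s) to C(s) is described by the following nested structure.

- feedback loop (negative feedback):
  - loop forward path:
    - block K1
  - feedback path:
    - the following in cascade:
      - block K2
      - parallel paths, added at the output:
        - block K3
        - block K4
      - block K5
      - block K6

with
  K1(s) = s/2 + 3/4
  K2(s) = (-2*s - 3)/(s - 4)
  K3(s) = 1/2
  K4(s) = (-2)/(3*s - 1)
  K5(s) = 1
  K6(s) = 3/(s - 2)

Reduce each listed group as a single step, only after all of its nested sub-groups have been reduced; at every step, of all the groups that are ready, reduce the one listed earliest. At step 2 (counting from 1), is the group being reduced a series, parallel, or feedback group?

Answer: series

Working:
[1] parallel reduction of K3, K4
[2] cascade K2, (K3+K4), K5, K6
[3] apply the feedback formula to K1, (K2*(K3+K4)*K5*K6)
The group at step 2 is a series group.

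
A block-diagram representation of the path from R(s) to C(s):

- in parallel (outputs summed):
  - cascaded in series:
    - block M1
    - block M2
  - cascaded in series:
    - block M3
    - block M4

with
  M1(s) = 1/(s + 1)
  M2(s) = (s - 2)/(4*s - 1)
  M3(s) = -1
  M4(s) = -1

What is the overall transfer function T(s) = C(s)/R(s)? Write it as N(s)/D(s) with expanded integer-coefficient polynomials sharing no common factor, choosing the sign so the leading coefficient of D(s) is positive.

Reducing step by step:

(1) reduce the series chain M1, M2 gives (s - 2)/(4*s^2 + 3*s - 1)
(2) combine M3, M4 in series gives 1
(3) combine (M1*M2), (M3*M4) in parallel; the result is T(s) itself (integer coefficients, no common factor, positive leading denominator coefficient)

Answer: (4*s^2 + 4*s - 3)/(4*s^2 + 3*s - 1)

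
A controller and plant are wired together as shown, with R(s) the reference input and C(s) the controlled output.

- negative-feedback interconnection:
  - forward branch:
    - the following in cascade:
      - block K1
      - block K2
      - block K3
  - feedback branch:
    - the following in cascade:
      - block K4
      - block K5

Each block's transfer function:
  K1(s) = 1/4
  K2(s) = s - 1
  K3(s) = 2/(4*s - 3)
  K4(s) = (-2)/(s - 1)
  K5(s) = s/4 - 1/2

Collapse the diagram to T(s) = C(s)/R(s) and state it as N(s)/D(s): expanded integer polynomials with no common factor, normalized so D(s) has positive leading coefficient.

Answer: (2*s - 2)/(15*s - 10)

Working:
1. multiply K1, K2, K3 (series) gives (s - 1)/(8*s - 6)
2. reduce the series chain K4, K5 gives (2 - s)/(2*s - 2)
3. collapse the loop ((K1*K2*K3) forward, (K4*K5) return): this yields T(s), and no further normalization is needed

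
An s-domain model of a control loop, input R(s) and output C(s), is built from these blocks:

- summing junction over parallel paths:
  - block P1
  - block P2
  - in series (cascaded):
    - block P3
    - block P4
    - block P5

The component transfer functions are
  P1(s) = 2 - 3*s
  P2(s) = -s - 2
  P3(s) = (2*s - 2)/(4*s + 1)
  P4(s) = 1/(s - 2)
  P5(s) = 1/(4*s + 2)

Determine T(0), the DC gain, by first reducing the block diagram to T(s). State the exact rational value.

Reducing step by step:

[1] reduce the series chain P3, P4, P5 gives (s - 1)/(8*s^3 - 10*s^2 - 11*s - 2)
[2] add P1, P2, (P3*P4*P5) (parallel) gives (-32*s^4 + 40*s^3 + 44*s^2 + 9*s - 1)/(8*s^3 - 10*s^2 - 11*s - 2)
The step-2 result is T(s). Setting s = 0: T(0) = -1/(-2) = 1/2.

Answer: 1/2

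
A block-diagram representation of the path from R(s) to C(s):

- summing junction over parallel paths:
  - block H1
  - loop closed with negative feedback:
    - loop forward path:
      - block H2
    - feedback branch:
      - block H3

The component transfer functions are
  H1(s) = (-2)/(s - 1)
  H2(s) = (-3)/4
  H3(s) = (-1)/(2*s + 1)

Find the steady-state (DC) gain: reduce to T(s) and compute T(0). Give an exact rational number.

1. reduce the feedback loop with forward H2 and return H3; result (-6*s - 3)/(8*s + 7)
2. combine H1, [H2/(1+H2*H3)] in parallel; result (-6*s^2 - 13*s - 11)/(8*s^2 - s - 7)
The step-2 result is T(s). Setting s = 0: T(0) = -11/(-7) = 11/7.

Answer: 11/7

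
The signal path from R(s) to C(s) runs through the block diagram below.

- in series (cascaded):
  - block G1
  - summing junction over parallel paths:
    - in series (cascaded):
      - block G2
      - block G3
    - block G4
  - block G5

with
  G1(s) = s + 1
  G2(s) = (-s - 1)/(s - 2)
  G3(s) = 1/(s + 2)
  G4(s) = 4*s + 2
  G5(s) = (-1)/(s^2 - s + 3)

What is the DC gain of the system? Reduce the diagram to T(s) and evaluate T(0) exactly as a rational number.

The answer is -3/4.

Reasoning:
Step 1. reduce the series chain G2, G3 -> (-s - 1)/(s^2 - 4)
Step 2. parallel reduction of (G2*G3), G4 -> (4*s^3 + 2*s^2 - 17*s - 9)/(s^2 - 4)
Step 3. cascade G1, ((G2*G3)+G4), G5 -> (-4*s^4 - 6*s^3 + 15*s^2 + 26*s + 9)/(s^4 - s^3 - s^2 + 4*s - 12)
Step 3 gives the overall T(s). Then T(0) = 9/(-12) = -3/4.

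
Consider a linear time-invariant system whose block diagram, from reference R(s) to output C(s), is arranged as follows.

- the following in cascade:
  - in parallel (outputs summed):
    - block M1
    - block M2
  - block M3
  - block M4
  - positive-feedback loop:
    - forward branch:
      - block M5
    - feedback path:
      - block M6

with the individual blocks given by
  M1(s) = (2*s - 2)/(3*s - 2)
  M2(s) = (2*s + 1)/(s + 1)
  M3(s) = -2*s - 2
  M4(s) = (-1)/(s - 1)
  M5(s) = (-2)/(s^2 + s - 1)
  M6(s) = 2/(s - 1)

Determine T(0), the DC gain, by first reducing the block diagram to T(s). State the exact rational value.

The answer is -8/5.

Reasoning:
Step 1: reduce the parallel group M1, M2: (8*s^2 - s - 4)/(3*s^2 + s - 2)
Step 2: reduce the feedback loop with forward M5 and return M6: (2 - 2*s)/(s^3 - 2*s + 5)
Step 3: combine (M1+M2), M3, M4, [M5/(1-M5*M6)] in series: (-32*s^2 + 4*s + 16)/(3*s^4 - 2*s^3 - 6*s^2 + 19*s - 10)
DC gain: substitute s = 0 into T(s) from step 3: T(0) = 16/(-10) = -8/5.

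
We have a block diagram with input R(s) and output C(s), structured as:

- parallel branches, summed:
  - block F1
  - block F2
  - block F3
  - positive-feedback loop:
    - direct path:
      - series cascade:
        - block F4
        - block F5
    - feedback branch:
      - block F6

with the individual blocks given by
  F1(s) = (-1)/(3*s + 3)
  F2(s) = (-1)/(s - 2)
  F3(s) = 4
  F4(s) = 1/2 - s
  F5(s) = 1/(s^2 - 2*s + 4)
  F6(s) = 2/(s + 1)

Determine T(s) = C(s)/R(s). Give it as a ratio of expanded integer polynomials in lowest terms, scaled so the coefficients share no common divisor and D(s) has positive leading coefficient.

Step 1 - cascade F4, F5 = (1 - 2*s)/(2*s^2 - 4*s + 8)
Step 2 - apply the feedback formula to (F4*F5), F6 = (-2*s^2 - s + 1)/(2*s^3 - 2*s^2 + 8*s + 6)
Step 3 - add F1, F2, F3, [(F4*F5)/(1-(F4*F5)*F6)] (parallel), giving the overall T(s)

Answer: (24*s^5 - 62*s^4 + 81*s^3 + 12*s^2 - 293*s - 156)/(6*s^5 - 12*s^4 + 18*s^3 + 6*s^2 - 66*s - 36)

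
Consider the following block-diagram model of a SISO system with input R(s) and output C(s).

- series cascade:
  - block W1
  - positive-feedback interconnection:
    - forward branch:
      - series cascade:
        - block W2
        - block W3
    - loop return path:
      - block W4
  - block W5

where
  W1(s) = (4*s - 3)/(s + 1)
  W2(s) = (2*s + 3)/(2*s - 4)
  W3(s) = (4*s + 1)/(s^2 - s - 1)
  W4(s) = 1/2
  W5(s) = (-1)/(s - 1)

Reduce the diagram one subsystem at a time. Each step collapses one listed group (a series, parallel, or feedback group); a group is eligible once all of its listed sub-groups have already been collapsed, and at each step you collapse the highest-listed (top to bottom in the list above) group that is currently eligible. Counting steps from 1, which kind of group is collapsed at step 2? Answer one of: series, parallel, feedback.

The answer is feedback.

Reasoning:
(1) combine W2, W3 in series
(2) apply the feedback formula to (W2*W3), W4
(3) multiply W1, [(W2*W3)/(1-(W2*W3)*W4)], W5 (series)
Step 2 collapses a feedback group.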